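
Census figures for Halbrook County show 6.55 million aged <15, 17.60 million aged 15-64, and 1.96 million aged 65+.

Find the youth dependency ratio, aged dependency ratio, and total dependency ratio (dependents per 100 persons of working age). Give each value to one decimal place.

Youth dependency ratio: 37.2
Old-age dependency ratio: 11.1
Total dependency ratio: 48.4

Youth dependency ratio = 6.55 / 17.60 × 100 = 37.2
Old-age dependency ratio = 1.96 / 17.60 × 100 = 11.1
Total dependency ratio = (6.55 + 1.96) / 17.60 × 100 = 8.51 / 17.60 × 100 = 48.4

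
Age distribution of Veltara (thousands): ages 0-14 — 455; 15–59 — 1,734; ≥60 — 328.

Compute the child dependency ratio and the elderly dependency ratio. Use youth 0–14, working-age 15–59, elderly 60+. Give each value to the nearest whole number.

Youth dependency ratio = 455 / 1,734 × 100 = 26
Old-age dependency ratio = 328 / 1,734 × 100 = 19

Youth dependency ratio: 26
Old-age dependency ratio: 19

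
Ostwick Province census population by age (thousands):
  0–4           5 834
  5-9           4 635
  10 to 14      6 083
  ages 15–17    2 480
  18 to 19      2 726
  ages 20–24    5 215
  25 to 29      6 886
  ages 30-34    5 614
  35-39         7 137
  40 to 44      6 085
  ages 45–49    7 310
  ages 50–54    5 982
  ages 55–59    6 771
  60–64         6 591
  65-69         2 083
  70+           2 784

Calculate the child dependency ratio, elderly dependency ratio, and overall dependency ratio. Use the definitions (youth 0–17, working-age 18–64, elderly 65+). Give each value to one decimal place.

0–17: 5 834 + 4 635 + 6 083 + 2 480 = 19 032
18–64: 2 726 + 5 215 + 6 886 + 5 614 + 7 137 + 6 085 + 7 310 + 5 982 + 6 771 + 6 591 = 60 317
65+: 2 083 + 2 784 = 4 867
Youth dependency ratio = 19 032 / 60 317 × 100 = 31.6
Old-age dependency ratio = 4 867 / 60 317 × 100 = 8.1
Total dependency ratio = (19 032 + 4 867) / 60 317 × 100 = 23 899 / 60 317 × 100 = 39.6

Youth dependency ratio: 31.6
Old-age dependency ratio: 8.1
Total dependency ratio: 39.6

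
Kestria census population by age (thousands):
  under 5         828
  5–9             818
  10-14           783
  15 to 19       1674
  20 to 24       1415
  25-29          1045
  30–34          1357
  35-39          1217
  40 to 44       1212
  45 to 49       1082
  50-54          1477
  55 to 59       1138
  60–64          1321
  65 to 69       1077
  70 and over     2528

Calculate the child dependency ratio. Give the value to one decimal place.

Youth dependency ratio: 18.8

0–14: 828 + 818 + 783 = 2429
15–64: 1674 + 1415 + 1045 + 1357 + 1217 + 1212 + 1082 + 1477 + 1138 + 1321 = 12938
65+: 1077 + 2528 = 3605
Youth dependency ratio = 2429 / 12938 × 100 = 18.8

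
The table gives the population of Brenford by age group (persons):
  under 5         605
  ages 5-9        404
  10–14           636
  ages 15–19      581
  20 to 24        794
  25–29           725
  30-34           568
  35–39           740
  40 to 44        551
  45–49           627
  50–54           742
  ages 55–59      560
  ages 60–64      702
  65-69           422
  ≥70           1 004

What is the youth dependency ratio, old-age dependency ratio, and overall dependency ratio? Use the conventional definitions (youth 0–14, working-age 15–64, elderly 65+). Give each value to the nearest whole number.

Youth dependency ratio: 25
Old-age dependency ratio: 22
Total dependency ratio: 47

0–14: 605 + 404 + 636 = 1 645
15–64: 581 + 794 + 725 + 568 + 740 + 551 + 627 + 742 + 560 + 702 = 6 590
65+: 422 + 1 004 = 1 426
Youth dependency ratio = 1 645 / 6 590 × 100 = 25
Old-age dependency ratio = 1 426 / 6 590 × 100 = 22
Total dependency ratio = (1 645 + 1 426) / 6 590 × 100 = 3 071 / 6 590 × 100 = 47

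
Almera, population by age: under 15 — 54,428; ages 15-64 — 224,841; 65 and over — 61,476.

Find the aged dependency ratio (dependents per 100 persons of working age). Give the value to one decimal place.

Old-age dependency ratio = 61,476 / 224,841 × 100 = 27.3

Old-age dependency ratio: 27.3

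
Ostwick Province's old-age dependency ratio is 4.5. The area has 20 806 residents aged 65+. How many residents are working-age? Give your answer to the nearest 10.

Old-age dependency ratio = elderly / working-age × 100
4.5 = 20 806 / W × 100
⇒ 462 360

Working-age: 462 360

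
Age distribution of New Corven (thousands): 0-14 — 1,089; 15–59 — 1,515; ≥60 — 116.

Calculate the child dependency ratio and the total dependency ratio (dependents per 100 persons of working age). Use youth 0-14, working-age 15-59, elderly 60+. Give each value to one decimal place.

Youth dependency ratio = 1,089 / 1,515 × 100 = 71.9
Total dependency ratio = (1,089 + 116) / 1,515 × 100 = 1,205 / 1,515 × 100 = 79.5

Youth dependency ratio: 71.9
Total dependency ratio: 79.5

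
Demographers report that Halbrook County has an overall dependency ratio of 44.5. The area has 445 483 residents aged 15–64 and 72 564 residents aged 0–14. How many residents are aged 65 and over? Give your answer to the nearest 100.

Aged 65 and over: 125 700

Total dependency ratio = (youth + elderly) / working-age × 100
44.5 = (72 564 + E) / 445 483 × 100
⇒ 125 700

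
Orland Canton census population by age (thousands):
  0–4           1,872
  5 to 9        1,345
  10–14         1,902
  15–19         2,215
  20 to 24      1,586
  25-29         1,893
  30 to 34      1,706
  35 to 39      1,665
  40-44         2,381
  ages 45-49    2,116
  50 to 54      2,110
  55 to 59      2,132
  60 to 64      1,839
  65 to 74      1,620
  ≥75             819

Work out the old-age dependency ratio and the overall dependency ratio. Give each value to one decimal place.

Old-age dependency ratio: 12.4
Total dependency ratio: 38.5

0–14: 1,872 + 1,345 + 1,902 = 5,119
15–64: 2,215 + 1,586 + 1,893 + 1,706 + 1,665 + 2,381 + 2,116 + 2,110 + 2,132 + 1,839 = 19,643
65+: 1,620 + 819 = 2,439
Old-age dependency ratio = 2,439 / 19,643 × 100 = 12.4
Total dependency ratio = (5,119 + 2,439) / 19,643 × 100 = 7,558 / 19,643 × 100 = 38.5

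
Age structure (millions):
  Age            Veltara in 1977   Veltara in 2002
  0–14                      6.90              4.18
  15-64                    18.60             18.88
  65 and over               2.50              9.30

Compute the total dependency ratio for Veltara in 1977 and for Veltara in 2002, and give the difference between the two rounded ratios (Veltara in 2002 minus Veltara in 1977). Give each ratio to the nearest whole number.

Veltara in 1977: 51
Veltara in 2002: 71
Difference: +20

Veltara in 1977: (6.90 + 2.50) / 18.60 × 100 = 9.40 / 18.60 × 100 = 51
Veltara in 2002: (4.18 + 9.30) / 18.88 × 100 = 13.48 / 18.88 × 100 = 71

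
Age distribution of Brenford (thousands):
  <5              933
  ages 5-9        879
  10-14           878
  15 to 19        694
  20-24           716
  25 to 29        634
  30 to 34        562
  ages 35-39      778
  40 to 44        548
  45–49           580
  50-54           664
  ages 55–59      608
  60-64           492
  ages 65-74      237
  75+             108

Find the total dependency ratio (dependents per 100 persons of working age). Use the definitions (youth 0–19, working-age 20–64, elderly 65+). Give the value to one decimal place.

0–19: 933 + 879 + 878 + 694 = 3 384
20–64: 716 + 634 + 562 + 778 + 548 + 580 + 664 + 608 + 492 = 5 582
65+: 237 + 108 = 345
Total dependency ratio = (3 384 + 345) / 5 582 × 100 = 3 729 / 5 582 × 100 = 66.8

Total dependency ratio: 66.8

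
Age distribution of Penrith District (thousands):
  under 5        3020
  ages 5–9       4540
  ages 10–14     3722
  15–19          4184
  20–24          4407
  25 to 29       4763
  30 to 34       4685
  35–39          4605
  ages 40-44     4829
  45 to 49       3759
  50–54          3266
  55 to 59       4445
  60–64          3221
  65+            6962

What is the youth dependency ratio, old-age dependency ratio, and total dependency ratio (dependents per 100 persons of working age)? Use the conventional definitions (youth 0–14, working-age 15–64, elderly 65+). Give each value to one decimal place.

Youth dependency ratio: 26.8
Old-age dependency ratio: 16.5
Total dependency ratio: 43.3

0–14: 3020 + 4540 + 3722 = 11282
15–64: 4184 + 4407 + 4763 + 4685 + 4605 + 4829 + 3759 + 3266 + 4445 + 3221 = 42164
65+: 6962
Youth dependency ratio = 11282 / 42164 × 100 = 26.8
Old-age dependency ratio = 6962 / 42164 × 100 = 16.5
Total dependency ratio = (11282 + 6962) / 42164 × 100 = 18244 / 42164 × 100 = 43.3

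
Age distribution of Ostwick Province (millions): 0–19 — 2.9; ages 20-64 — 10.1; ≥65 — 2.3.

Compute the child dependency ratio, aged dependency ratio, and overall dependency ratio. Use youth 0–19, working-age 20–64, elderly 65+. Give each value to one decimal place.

Youth dependency ratio = 2.9 / 10.1 × 100 = 28.7
Old-age dependency ratio = 2.3 / 10.1 × 100 = 22.8
Total dependency ratio = (2.9 + 2.3) / 10.1 × 100 = 5.2 / 10.1 × 100 = 51.5

Youth dependency ratio: 28.7
Old-age dependency ratio: 22.8
Total dependency ratio: 51.5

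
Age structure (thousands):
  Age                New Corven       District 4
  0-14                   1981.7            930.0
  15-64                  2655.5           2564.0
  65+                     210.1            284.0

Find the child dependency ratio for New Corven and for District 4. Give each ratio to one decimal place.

New Corven: 74.6
District 4: 36.3

New Corven: 1981.7 / 2655.5 × 100 = 74.6
District 4: 930.0 / 2564.0 × 100 = 36.3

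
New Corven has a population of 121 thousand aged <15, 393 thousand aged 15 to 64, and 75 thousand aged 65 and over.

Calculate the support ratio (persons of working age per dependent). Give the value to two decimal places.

Support ratio: 2.01

Support ratio = 393 / (121 + 75) = 393 / 196 = 2.01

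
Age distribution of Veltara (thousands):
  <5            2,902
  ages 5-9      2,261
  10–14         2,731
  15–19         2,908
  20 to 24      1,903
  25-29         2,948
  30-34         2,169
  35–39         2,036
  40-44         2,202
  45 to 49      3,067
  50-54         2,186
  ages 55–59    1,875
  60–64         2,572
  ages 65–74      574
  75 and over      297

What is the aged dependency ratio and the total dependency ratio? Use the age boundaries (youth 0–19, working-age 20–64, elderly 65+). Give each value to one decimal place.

Old-age dependency ratio: 4.2
Total dependency ratio: 55.7

0–19: 2,902 + 2,261 + 2,731 + 2,908 = 10,802
20–64: 1,903 + 2,948 + 2,169 + 2,036 + 2,202 + 3,067 + 2,186 + 1,875 + 2,572 = 20,958
65+: 574 + 297 = 871
Old-age dependency ratio = 871 / 20,958 × 100 = 4.2
Total dependency ratio = (10,802 + 871) / 20,958 × 100 = 11,673 / 20,958 × 100 = 55.7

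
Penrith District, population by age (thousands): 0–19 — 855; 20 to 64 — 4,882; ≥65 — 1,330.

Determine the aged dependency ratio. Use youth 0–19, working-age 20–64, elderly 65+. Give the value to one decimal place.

Old-age dependency ratio: 27.2

Old-age dependency ratio = 1,330 / 4,882 × 100 = 27.2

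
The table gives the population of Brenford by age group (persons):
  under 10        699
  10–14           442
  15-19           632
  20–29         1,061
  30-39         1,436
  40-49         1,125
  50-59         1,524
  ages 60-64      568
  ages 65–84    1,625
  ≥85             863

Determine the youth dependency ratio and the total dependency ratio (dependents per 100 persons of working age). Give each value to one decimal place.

0–14: 699 + 442 = 1,141
15–64: 632 + 1,061 + 1,436 + 1,125 + 1,524 + 568 = 6,346
65+: 1,625 + 863 = 2,488
Youth dependency ratio = 1,141 / 6,346 × 100 = 18.0
Total dependency ratio = (1,141 + 2,488) / 6,346 × 100 = 3,629 / 6,346 × 100 = 57.2

Youth dependency ratio: 18.0
Total dependency ratio: 57.2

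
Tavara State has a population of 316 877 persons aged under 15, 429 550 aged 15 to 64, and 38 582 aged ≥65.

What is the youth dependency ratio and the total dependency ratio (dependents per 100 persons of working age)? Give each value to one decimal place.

Youth dependency ratio = 316 877 / 429 550 × 100 = 73.8
Total dependency ratio = (316 877 + 38 582) / 429 550 × 100 = 355 459 / 429 550 × 100 = 82.8

Youth dependency ratio: 73.8
Total dependency ratio: 82.8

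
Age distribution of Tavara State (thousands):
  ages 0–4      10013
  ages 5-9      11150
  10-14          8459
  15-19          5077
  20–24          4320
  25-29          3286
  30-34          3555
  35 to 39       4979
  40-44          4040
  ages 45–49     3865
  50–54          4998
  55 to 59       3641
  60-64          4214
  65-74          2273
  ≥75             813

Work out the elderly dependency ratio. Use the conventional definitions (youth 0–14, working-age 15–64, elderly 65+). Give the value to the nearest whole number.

Old-age dependency ratio: 7

0–14: 10013 + 11150 + 8459 = 29622
15–64: 5077 + 4320 + 3286 + 3555 + 4979 + 4040 + 3865 + 4998 + 3641 + 4214 = 41975
65+: 2273 + 813 = 3086
Old-age dependency ratio = 3086 / 41975 × 100 = 7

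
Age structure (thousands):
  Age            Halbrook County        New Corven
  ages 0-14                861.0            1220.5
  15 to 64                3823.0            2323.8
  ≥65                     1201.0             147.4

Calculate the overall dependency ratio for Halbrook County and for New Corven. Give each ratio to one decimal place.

Halbrook County: (861.0 + 1201.0) / 3823.0 × 100 = 2062.0 / 3823.0 × 100 = 53.9
New Corven: (1220.5 + 147.4) / 2323.8 × 100 = 1367.9 / 2323.8 × 100 = 58.9

Halbrook County: 53.9
New Corven: 58.9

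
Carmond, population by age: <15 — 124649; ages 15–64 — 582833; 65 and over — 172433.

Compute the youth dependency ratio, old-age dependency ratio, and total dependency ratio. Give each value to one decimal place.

Youth dependency ratio: 21.4
Old-age dependency ratio: 29.6
Total dependency ratio: 51.0

Youth dependency ratio = 124649 / 582833 × 100 = 21.4
Old-age dependency ratio = 172433 / 582833 × 100 = 29.6
Total dependency ratio = (124649 + 172433) / 582833 × 100 = 297082 / 582833 × 100 = 51.0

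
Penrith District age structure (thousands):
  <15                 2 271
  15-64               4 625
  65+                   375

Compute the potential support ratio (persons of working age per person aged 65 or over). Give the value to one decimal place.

Potential support ratio = 4 625 / 375 = 12.3

Potential support ratio: 12.3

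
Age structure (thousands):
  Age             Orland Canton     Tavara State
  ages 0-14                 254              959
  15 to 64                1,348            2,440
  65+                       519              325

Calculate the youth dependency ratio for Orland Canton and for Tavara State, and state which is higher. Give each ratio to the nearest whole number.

Orland Canton: 254 / 1,348 × 100 = 19
Tavara State: 959 / 2,440 × 100 = 39

Orland Canton: 19
Tavara State: 39
Higher: Tavara State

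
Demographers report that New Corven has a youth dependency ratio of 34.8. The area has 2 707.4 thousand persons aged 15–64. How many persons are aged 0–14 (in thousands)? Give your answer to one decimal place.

Youth dependency ratio = youth / working-age × 100
34.8 = Y / 2 707.4 × 100
⇒ 942.2

Aged 0–14: 942.2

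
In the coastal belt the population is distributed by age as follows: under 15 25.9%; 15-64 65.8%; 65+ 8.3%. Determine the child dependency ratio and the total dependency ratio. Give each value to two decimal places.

Youth dependency ratio: 39.36
Total dependency ratio: 51.98

Youth dependency ratio = 25.9 / 65.8 × 100 = 39.36
Total dependency ratio = (25.9 + 8.3) / 65.8 × 100 = 34.2 / 65.8 × 100 = 51.98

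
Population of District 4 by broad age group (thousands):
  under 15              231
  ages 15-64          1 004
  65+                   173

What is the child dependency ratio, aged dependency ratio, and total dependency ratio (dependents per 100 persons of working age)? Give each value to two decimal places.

Youth dependency ratio = 231 / 1 004 × 100 = 23.01
Old-age dependency ratio = 173 / 1 004 × 100 = 17.23
Total dependency ratio = (231 + 173) / 1 004 × 100 = 404 / 1 004 × 100 = 40.24

Youth dependency ratio: 23.01
Old-age dependency ratio: 17.23
Total dependency ratio: 40.24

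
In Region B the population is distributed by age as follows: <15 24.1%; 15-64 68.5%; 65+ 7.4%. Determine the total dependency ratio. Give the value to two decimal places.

Total dependency ratio: 45.99

Total dependency ratio = (24.1 + 7.4) / 68.5 × 100 = 31.5 / 68.5 × 100 = 45.99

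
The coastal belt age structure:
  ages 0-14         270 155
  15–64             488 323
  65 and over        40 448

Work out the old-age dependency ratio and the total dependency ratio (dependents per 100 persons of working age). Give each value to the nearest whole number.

Old-age dependency ratio = 40 448 / 488 323 × 100 = 8
Total dependency ratio = (270 155 + 40 448) / 488 323 × 100 = 310 603 / 488 323 × 100 = 64

Old-age dependency ratio: 8
Total dependency ratio: 64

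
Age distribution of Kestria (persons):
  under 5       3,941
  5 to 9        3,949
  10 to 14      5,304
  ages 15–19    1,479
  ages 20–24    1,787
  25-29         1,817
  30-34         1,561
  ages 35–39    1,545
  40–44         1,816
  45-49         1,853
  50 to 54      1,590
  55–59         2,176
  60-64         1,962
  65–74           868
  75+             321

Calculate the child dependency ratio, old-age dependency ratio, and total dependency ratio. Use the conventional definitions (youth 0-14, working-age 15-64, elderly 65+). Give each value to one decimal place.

Youth dependency ratio: 75.0
Old-age dependency ratio: 6.8
Total dependency ratio: 81.8

0–14: 3,941 + 3,949 + 5,304 = 13,194
15–64: 1,479 + 1,787 + 1,817 + 1,561 + 1,545 + 1,816 + 1,853 + 1,590 + 2,176 + 1,962 = 17,586
65+: 868 + 321 = 1,189
Youth dependency ratio = 13,194 / 17,586 × 100 = 75.0
Old-age dependency ratio = 1,189 / 17,586 × 100 = 6.8
Total dependency ratio = (13,194 + 1,189) / 17,586 × 100 = 14,383 / 17,586 × 100 = 81.8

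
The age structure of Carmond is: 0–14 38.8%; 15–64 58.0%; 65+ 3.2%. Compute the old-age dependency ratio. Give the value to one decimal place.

Old-age dependency ratio: 5.5

Old-age dependency ratio = 3.2 / 58.0 × 100 = 5.5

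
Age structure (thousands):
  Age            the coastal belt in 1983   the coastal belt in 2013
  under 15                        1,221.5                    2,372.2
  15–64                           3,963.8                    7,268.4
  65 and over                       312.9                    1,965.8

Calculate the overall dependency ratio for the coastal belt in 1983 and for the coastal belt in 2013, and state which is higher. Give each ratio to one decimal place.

the coastal belt in 1983: (1,221.5 + 312.9) / 3,963.8 × 100 = 1,534.4 / 3,963.8 × 100 = 38.7
the coastal belt in 2013: (2,372.2 + 1,965.8) / 7,268.4 × 100 = 4,338.0 / 7,268.4 × 100 = 59.7

the coastal belt in 1983: 38.7
the coastal belt in 2013: 59.7
Higher: the coastal belt in 2013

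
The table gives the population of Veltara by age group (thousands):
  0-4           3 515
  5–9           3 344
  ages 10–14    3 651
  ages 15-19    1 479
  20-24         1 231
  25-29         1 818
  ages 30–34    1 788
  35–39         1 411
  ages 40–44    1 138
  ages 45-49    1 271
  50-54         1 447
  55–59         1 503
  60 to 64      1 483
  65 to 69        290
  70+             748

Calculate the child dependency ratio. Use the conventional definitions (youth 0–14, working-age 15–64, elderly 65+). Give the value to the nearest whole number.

Youth dependency ratio: 72

0–14: 3 515 + 3 344 + 3 651 = 10 510
15–64: 1 479 + 1 231 + 1 818 + 1 788 + 1 411 + 1 138 + 1 271 + 1 447 + 1 503 + 1 483 = 14 569
65+: 290 + 748 = 1 038
Youth dependency ratio = 10 510 / 14 569 × 100 = 72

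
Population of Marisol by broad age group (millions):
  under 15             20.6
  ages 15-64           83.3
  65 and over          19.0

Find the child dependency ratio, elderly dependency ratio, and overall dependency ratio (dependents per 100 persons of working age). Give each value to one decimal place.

Youth dependency ratio: 24.7
Old-age dependency ratio: 22.8
Total dependency ratio: 47.5

Youth dependency ratio = 20.6 / 83.3 × 100 = 24.7
Old-age dependency ratio = 19.0 / 83.3 × 100 = 22.8
Total dependency ratio = (20.6 + 19.0) / 83.3 × 100 = 39.6 / 83.3 × 100 = 47.5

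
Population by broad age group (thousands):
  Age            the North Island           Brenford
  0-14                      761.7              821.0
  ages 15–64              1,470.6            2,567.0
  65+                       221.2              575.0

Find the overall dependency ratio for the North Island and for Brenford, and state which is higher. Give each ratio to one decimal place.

the North Island: (761.7 + 221.2) / 1,470.6 × 100 = 982.9 / 1,470.6 × 100 = 66.8
Brenford: (821.0 + 575.0) / 2,567.0 × 100 = 1,396.0 / 2,567.0 × 100 = 54.4

the North Island: 66.8
Brenford: 54.4
Higher: the North Island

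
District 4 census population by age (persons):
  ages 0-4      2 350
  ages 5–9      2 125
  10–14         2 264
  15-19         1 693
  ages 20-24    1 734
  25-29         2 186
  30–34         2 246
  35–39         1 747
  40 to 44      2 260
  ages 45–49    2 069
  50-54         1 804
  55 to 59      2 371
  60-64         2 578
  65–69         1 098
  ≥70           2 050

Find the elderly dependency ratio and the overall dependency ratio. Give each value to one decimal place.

Old-age dependency ratio: 15.2
Total dependency ratio: 47.8

0–14: 2 350 + 2 125 + 2 264 = 6 739
15–64: 1 693 + 1 734 + 2 186 + 2 246 + 1 747 + 2 260 + 2 069 + 1 804 + 2 371 + 2 578 = 20 688
65+: 1 098 + 2 050 = 3 148
Old-age dependency ratio = 3 148 / 20 688 × 100 = 15.2
Total dependency ratio = (6 739 + 3 148) / 20 688 × 100 = 9 887 / 20 688 × 100 = 47.8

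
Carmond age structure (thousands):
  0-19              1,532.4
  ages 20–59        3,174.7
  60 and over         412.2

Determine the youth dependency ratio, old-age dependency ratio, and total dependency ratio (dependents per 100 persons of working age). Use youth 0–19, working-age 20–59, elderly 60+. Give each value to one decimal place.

Youth dependency ratio = 1,532.4 / 3,174.7 × 100 = 48.3
Old-age dependency ratio = 412.2 / 3,174.7 × 100 = 13.0
Total dependency ratio = (1,532.4 + 412.2) / 3,174.7 × 100 = 1,944.6 / 3,174.7 × 100 = 61.3

Youth dependency ratio: 48.3
Old-age dependency ratio: 13.0
Total dependency ratio: 61.3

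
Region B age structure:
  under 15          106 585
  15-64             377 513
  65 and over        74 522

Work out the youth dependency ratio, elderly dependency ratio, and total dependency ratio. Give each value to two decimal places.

Youth dependency ratio: 28.23
Old-age dependency ratio: 19.74
Total dependency ratio: 47.97

Youth dependency ratio = 106 585 / 377 513 × 100 = 28.23
Old-age dependency ratio = 74 522 / 377 513 × 100 = 19.74
Total dependency ratio = (106 585 + 74 522) / 377 513 × 100 = 181 107 / 377 513 × 100 = 47.97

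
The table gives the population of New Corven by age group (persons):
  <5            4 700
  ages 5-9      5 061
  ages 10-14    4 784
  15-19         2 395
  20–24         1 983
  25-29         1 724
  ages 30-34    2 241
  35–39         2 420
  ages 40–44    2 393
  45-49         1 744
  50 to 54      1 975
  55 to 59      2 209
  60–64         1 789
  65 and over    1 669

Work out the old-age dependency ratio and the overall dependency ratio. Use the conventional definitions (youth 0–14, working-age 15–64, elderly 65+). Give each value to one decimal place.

0–14: 4 700 + 5 061 + 4 784 = 14 545
15–64: 2 395 + 1 983 + 1 724 + 2 241 + 2 420 + 2 393 + 1 744 + 1 975 + 2 209 + 1 789 = 20 873
65+: 1 669
Old-age dependency ratio = 1 669 / 20 873 × 100 = 8.0
Total dependency ratio = (14 545 + 1 669) / 20 873 × 100 = 16 214 / 20 873 × 100 = 77.7

Old-age dependency ratio: 8.0
Total dependency ratio: 77.7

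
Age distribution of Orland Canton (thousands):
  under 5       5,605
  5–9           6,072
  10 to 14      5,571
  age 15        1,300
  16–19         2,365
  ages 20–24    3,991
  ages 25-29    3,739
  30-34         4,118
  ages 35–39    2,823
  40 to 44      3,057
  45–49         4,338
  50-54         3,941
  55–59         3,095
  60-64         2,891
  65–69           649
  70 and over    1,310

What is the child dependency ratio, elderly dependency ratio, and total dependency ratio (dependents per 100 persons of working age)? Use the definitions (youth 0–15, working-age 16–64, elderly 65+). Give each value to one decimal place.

Youth dependency ratio: 54.0
Old-age dependency ratio: 5.7
Total dependency ratio: 59.7

0–15: 5,605 + 6,072 + 5,571 + 1,300 = 18,548
16–64: 2,365 + 3,991 + 3,739 + 4,118 + 2,823 + 3,057 + 4,338 + 3,941 + 3,095 + 2,891 = 34,358
65+: 649 + 1,310 = 1,959
Youth dependency ratio = 18,548 / 34,358 × 100 = 54.0
Old-age dependency ratio = 1,959 / 34,358 × 100 = 5.7
Total dependency ratio = (18,548 + 1,959) / 34,358 × 100 = 20,507 / 34,358 × 100 = 59.7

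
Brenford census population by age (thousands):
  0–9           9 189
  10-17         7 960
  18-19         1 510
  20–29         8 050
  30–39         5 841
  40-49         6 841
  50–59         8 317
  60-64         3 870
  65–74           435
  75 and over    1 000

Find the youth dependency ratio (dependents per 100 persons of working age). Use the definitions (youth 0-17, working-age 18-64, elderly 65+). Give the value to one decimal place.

Youth dependency ratio: 49.8

0–17: 9 189 + 7 960 = 17 149
18–64: 1 510 + 8 050 + 5 841 + 6 841 + 8 317 + 3 870 = 34 429
65+: 435 + 1 000 = 1 435
Youth dependency ratio = 17 149 / 34 429 × 100 = 49.8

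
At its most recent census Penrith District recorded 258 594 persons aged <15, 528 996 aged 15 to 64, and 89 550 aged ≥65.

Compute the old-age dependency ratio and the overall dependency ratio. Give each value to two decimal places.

Old-age dependency ratio: 16.93
Total dependency ratio: 65.81

Old-age dependency ratio = 89 550 / 528 996 × 100 = 16.93
Total dependency ratio = (258 594 + 89 550) / 528 996 × 100 = 348 144 / 528 996 × 100 = 65.81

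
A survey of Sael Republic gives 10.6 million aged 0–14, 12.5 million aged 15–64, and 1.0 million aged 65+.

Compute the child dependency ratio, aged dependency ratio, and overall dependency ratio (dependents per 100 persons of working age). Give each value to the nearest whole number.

Youth dependency ratio = 10.6 / 12.5 × 100 = 85
Old-age dependency ratio = 1.0 / 12.5 × 100 = 8
Total dependency ratio = (10.6 + 1.0) / 12.5 × 100 = 11.6 / 12.5 × 100 = 93

Youth dependency ratio: 85
Old-age dependency ratio: 8
Total dependency ratio: 93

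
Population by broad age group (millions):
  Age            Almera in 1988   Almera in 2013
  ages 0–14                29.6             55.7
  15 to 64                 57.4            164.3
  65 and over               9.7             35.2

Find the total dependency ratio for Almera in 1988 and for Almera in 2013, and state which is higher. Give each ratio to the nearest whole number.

Almera in 1988: (29.6 + 9.7) / 57.4 × 100 = 39.3 / 57.4 × 100 = 68
Almera in 2013: (55.7 + 35.2) / 164.3 × 100 = 90.9 / 164.3 × 100 = 55

Almera in 1988: 68
Almera in 2013: 55
Higher: Almera in 1988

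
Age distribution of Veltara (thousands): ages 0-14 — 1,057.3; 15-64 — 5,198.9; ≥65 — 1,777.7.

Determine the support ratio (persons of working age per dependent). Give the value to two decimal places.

Support ratio: 1.83

Support ratio = 5,198.9 / (1,057.3 + 1,777.7) = 5,198.9 / 2,835.0 = 1.83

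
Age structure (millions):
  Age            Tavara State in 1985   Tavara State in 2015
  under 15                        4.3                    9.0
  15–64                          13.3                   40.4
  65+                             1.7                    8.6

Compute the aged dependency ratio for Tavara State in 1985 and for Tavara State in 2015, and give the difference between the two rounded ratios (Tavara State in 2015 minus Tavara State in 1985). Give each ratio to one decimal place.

Tavara State in 1985: 1.7 / 13.3 × 100 = 12.8
Tavara State in 2015: 8.6 / 40.4 × 100 = 21.3

Tavara State in 1985: 12.8
Tavara State in 2015: 21.3
Difference: +8.5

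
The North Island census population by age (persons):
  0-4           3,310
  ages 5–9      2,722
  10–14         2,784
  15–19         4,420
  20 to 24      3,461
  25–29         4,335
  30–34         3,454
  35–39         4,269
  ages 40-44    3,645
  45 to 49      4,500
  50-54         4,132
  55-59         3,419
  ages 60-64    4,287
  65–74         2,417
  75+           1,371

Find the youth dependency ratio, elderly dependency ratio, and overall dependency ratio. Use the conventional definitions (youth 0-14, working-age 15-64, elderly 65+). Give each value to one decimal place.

0–14: 3,310 + 2,722 + 2,784 = 8,816
15–64: 4,420 + 3,461 + 4,335 + 3,454 + 4,269 + 3,645 + 4,500 + 4,132 + 3,419 + 4,287 = 39,922
65+: 2,417 + 1,371 = 3,788
Youth dependency ratio = 8,816 / 39,922 × 100 = 22.1
Old-age dependency ratio = 3,788 / 39,922 × 100 = 9.5
Total dependency ratio = (8,816 + 3,788) / 39,922 × 100 = 12,604 / 39,922 × 100 = 31.6

Youth dependency ratio: 22.1
Old-age dependency ratio: 9.5
Total dependency ratio: 31.6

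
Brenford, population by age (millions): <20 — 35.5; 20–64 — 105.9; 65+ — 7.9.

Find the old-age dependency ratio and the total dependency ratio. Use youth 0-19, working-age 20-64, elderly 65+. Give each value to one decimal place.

Old-age dependency ratio = 7.9 / 105.9 × 100 = 7.5
Total dependency ratio = (35.5 + 7.9) / 105.9 × 100 = 43.4 / 105.9 × 100 = 41.0

Old-age dependency ratio: 7.5
Total dependency ratio: 41.0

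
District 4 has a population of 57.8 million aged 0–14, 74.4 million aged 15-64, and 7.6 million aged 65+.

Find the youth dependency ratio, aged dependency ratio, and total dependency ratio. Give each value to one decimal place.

Youth dependency ratio = 57.8 / 74.4 × 100 = 77.7
Old-age dependency ratio = 7.6 / 74.4 × 100 = 10.2
Total dependency ratio = (57.8 + 7.6) / 74.4 × 100 = 65.4 / 74.4 × 100 = 87.9

Youth dependency ratio: 77.7
Old-age dependency ratio: 10.2
Total dependency ratio: 87.9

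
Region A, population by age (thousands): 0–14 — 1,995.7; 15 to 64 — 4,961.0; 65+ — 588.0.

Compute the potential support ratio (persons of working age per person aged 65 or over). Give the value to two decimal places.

Potential support ratio = 4,961.0 / 588.0 = 8.44

Potential support ratio: 8.44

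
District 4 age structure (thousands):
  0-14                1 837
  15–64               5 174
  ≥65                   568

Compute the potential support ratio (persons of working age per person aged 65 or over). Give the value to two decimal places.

Potential support ratio = 5 174 / 568 = 9.11

Potential support ratio: 9.11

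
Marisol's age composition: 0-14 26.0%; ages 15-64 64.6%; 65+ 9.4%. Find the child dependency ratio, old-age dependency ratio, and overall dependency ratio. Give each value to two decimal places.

Youth dependency ratio = 26.0 / 64.6 × 100 = 40.25
Old-age dependency ratio = 9.4 / 64.6 × 100 = 14.55
Total dependency ratio = (26.0 + 9.4) / 64.6 × 100 = 35.4 / 64.6 × 100 = 54.80

Youth dependency ratio: 40.25
Old-age dependency ratio: 14.55
Total dependency ratio: 54.80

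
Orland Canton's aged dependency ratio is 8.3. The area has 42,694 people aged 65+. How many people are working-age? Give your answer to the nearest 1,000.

Old-age dependency ratio = elderly / working-age × 100
8.3 = 42,694 / W × 100
⇒ 514,000

Working-age: 514,000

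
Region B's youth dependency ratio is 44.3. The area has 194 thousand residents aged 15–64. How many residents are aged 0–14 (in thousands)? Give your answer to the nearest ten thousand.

Youth dependency ratio = youth / working-age × 100
44.3 = Y / 194 × 100
⇒ 90

Aged 0–14: 90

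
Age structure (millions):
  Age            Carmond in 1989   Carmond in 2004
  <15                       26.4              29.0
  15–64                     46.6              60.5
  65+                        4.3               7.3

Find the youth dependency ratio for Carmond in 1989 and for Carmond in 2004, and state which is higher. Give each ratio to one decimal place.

Carmond in 1989: 26.4 / 46.6 × 100 = 56.7
Carmond in 2004: 29.0 / 60.5 × 100 = 47.9

Carmond in 1989: 56.7
Carmond in 2004: 47.9
Higher: Carmond in 1989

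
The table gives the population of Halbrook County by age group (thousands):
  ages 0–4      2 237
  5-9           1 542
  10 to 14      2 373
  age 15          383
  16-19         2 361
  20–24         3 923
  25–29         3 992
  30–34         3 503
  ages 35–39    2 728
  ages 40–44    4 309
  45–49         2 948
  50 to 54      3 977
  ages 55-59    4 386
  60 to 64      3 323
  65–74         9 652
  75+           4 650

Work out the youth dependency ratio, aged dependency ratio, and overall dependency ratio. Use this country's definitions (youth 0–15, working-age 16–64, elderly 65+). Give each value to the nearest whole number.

Youth dependency ratio: 18
Old-age dependency ratio: 40
Total dependency ratio: 59

0–15: 2 237 + 1 542 + 2 373 + 383 = 6 535
16–64: 2 361 + 3 923 + 3 992 + 3 503 + 2 728 + 4 309 + 2 948 + 3 977 + 4 386 + 3 323 = 35 450
65+: 9 652 + 4 650 = 14 302
Youth dependency ratio = 6 535 / 35 450 × 100 = 18
Old-age dependency ratio = 14 302 / 35 450 × 100 = 40
Total dependency ratio = (6 535 + 14 302) / 35 450 × 100 = 20 837 / 35 450 × 100 = 59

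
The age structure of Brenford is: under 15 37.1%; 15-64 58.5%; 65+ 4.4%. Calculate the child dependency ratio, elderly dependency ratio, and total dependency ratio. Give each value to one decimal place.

Youth dependency ratio: 63.4
Old-age dependency ratio: 7.5
Total dependency ratio: 70.9

Youth dependency ratio = 37.1 / 58.5 × 100 = 63.4
Old-age dependency ratio = 4.4 / 58.5 × 100 = 7.5
Total dependency ratio = (37.1 + 4.4) / 58.5 × 100 = 41.5 / 58.5 × 100 = 70.9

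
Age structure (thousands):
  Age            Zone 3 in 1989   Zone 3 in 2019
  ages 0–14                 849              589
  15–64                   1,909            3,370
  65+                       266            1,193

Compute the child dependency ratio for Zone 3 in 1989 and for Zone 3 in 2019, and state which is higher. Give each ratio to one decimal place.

Zone 3 in 1989: 849 / 1,909 × 100 = 44.5
Zone 3 in 2019: 589 / 3,370 × 100 = 17.5

Zone 3 in 1989: 44.5
Zone 3 in 2019: 17.5
Higher: Zone 3 in 1989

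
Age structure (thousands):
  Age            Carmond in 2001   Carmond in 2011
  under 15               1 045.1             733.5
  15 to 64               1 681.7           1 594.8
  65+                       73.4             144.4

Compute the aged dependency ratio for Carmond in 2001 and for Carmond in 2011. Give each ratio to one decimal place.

Carmond in 2001: 4.4
Carmond in 2011: 9.1

Carmond in 2001: 73.4 / 1 681.7 × 100 = 4.4
Carmond in 2011: 144.4 / 1 594.8 × 100 = 9.1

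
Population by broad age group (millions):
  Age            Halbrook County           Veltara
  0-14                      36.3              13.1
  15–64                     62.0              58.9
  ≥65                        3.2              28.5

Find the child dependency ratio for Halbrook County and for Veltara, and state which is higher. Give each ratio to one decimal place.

Halbrook County: 36.3 / 62.0 × 100 = 58.5
Veltara: 13.1 / 58.9 × 100 = 22.2

Halbrook County: 58.5
Veltara: 22.2
Higher: Halbrook County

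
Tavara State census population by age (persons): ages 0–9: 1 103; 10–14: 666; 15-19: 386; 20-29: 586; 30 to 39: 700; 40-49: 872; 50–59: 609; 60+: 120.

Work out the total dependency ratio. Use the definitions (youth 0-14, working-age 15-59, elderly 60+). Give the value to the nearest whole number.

Total dependency ratio: 60

0–14: 1 103 + 666 = 1 769
15–59: 386 + 586 + 700 + 872 + 609 = 3 153
60+: 120
Total dependency ratio = (1 769 + 120) / 3 153 × 100 = 1 889 / 3 153 × 100 = 60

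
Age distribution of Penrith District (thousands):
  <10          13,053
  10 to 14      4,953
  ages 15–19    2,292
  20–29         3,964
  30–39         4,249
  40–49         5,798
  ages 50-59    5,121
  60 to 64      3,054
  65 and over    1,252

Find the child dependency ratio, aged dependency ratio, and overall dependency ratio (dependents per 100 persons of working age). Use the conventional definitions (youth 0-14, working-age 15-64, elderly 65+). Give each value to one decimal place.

0–14: 13,053 + 4,953 = 18,006
15–64: 2,292 + 3,964 + 4,249 + 5,798 + 5,121 + 3,054 = 24,478
65+: 1,252
Youth dependency ratio = 18,006 / 24,478 × 100 = 73.6
Old-age dependency ratio = 1,252 / 24,478 × 100 = 5.1
Total dependency ratio = (18,006 + 1,252) / 24,478 × 100 = 19,258 / 24,478 × 100 = 78.7

Youth dependency ratio: 73.6
Old-age dependency ratio: 5.1
Total dependency ratio: 78.7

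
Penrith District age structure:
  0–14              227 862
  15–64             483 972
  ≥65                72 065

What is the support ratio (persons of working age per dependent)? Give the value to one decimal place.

Support ratio: 1.6

Support ratio = 483 972 / (227 862 + 72 065) = 483 972 / 299 927 = 1.6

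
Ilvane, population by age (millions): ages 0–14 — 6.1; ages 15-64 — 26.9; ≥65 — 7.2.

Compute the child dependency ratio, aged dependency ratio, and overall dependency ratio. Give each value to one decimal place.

Youth dependency ratio: 22.7
Old-age dependency ratio: 26.8
Total dependency ratio: 49.4

Youth dependency ratio = 6.1 / 26.9 × 100 = 22.7
Old-age dependency ratio = 7.2 / 26.9 × 100 = 26.8
Total dependency ratio = (6.1 + 7.2) / 26.9 × 100 = 13.3 / 26.9 × 100 = 49.4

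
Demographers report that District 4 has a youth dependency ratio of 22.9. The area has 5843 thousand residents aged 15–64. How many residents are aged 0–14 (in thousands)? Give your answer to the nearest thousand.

Aged 0–14: 1338

Youth dependency ratio = youth / working-age × 100
22.9 = Y / 5843 × 100
⇒ 1338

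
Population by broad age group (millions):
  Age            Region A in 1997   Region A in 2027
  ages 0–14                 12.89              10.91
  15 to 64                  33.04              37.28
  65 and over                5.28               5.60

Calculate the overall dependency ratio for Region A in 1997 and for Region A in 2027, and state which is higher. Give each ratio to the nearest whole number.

Region A in 1997: 55
Region A in 2027: 44
Higher: Region A in 1997

Region A in 1997: (12.89 + 5.28) / 33.04 × 100 = 18.17 / 33.04 × 100 = 55
Region A in 2027: (10.91 + 5.60) / 37.28 × 100 = 16.51 / 37.28 × 100 = 44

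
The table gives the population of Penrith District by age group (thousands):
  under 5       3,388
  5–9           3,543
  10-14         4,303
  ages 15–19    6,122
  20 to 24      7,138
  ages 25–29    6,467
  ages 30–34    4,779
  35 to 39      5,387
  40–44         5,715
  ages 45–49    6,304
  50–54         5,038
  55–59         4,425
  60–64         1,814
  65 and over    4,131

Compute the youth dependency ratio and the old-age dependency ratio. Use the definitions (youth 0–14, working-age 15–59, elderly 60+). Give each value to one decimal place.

Youth dependency ratio: 21.9
Old-age dependency ratio: 11.6

0–14: 3,388 + 3,543 + 4,303 = 11,234
15–59: 6,122 + 7,138 + 6,467 + 4,779 + 5,387 + 5,715 + 6,304 + 5,038 + 4,425 = 51,375
60+: 1,814 + 4,131 = 5,945
Youth dependency ratio = 11,234 / 51,375 × 100 = 21.9
Old-age dependency ratio = 5,945 / 51,375 × 100 = 11.6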